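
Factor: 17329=13^1*31^1*43^1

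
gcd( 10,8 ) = 2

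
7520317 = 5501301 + 2019016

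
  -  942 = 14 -956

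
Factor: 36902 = 2^1*18451^1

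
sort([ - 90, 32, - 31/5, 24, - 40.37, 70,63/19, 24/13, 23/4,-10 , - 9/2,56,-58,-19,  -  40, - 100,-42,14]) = [ - 100, - 90, - 58, - 42, - 40.37,-40, - 19,-10,- 31/5,  -  9/2,24/13, 63/19, 23/4,14, 24, 32,  56,70 ] 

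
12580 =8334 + 4246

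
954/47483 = 954/47483 = 0.02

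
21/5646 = 7/1882 = 0.00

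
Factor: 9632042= 2^1*7^1*688003^1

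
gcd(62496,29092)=28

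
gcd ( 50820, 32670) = 3630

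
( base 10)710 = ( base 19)1I7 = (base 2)1011000110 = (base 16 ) 2c6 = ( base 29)oe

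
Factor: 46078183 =31^1*103^1*14431^1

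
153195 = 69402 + 83793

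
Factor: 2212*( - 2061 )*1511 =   -  2^2*3^2*7^1 * 79^1*229^1 * 1511^1 = - 6888546252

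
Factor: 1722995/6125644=2^( - 2)*5^1*7^ ( - 1 )*17^(  -  2) * 757^(- 1) *344599^1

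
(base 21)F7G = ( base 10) 6778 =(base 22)e02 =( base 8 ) 15172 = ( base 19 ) IEE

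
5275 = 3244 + 2031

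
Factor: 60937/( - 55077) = - 3^( - 1)*11^( - 1 )*1669^( - 1)*60937^1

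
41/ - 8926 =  - 41/8926 = - 0.00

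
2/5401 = 2/5401 = 0.00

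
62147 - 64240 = -2093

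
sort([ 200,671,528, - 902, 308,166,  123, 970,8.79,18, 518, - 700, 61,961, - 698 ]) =[ -902, - 700, - 698,8.79,18,61,123,  166,200, 308, 518,528,671,961,970]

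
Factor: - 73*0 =0^1 = 0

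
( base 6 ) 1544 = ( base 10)424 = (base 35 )c4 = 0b110101000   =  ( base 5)3144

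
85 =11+74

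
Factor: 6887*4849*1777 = 13^1*71^1*97^1 * 373^1*1777^1 = 59343026951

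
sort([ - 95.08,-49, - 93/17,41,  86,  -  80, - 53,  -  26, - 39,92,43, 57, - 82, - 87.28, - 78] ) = [ - 95.08,-87.28, - 82, - 80, - 78,-53,-49,-39, - 26, - 93/17, 41,43,57,86,92] 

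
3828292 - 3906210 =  - 77918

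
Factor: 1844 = 2^2*461^1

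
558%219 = 120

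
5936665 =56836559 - 50899894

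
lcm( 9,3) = 9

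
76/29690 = 38/14845  =  0.00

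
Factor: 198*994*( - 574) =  -2^3 * 3^2*7^2*11^1*41^1*71^1 = -  112970088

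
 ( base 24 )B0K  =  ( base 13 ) 2B7C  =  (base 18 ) 11b2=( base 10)6356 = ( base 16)18D4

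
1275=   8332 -7057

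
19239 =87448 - 68209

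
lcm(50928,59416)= 356496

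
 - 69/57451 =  - 1 + 57382/57451 = -0.00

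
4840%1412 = 604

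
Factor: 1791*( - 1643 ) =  - 2942613=- 3^2*31^1 * 53^1  *  199^1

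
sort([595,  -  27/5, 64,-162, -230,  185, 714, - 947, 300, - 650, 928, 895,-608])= [ - 947, - 650, - 608,- 230, - 162, - 27/5, 64, 185,300, 595, 714 , 895, 928] 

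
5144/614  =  2572/307 = 8.38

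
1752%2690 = 1752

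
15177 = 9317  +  5860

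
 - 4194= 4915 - 9109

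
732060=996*735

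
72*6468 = 465696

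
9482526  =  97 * 97758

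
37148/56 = 663 + 5/14 = 663.36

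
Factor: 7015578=2^1* 3^1* 359^1*3257^1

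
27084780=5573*4860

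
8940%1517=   1355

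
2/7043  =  2/7043 = 0.00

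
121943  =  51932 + 70011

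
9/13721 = 9/13721= 0.00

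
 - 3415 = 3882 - 7297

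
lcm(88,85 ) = 7480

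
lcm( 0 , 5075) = 0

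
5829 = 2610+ 3219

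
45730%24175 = 21555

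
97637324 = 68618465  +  29018859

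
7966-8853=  - 887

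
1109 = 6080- 4971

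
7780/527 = 7780/527 = 14.76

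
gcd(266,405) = 1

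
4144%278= 252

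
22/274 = 11/137=0.08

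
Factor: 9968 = 2^4*7^1*89^1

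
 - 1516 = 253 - 1769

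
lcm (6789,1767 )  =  128991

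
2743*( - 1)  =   - 2743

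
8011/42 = 190+ 31/42= 190.74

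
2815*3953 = 11127695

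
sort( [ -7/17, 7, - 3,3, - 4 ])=[-4, - 3, - 7/17,  3,7]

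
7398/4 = 3699/2 = 1849.50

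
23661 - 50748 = - 27087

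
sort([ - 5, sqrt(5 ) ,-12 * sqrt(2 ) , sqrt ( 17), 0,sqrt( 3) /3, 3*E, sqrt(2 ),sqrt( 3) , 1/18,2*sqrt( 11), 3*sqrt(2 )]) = [ - 12*sqrt( 2),- 5  ,  0,1/18,sqrt(3 ) /3, sqrt (2 ),sqrt ( 3 ), sqrt( 5),sqrt(17 ), 3*sqrt( 2 ),2*sqrt( 11 ),3*E]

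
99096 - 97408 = 1688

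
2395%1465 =930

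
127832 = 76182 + 51650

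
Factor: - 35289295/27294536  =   - 2^( - 3)*5^1*73^1*109^1 * 631^( - 1 )*887^1*5407^ ( - 1 )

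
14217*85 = 1208445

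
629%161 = 146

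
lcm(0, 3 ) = 0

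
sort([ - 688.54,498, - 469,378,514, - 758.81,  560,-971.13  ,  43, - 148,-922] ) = [-971.13, - 922, - 758.81,-688.54, - 469, - 148,43, 378, 498, 514, 560] 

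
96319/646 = 149 + 65/646 = 149.10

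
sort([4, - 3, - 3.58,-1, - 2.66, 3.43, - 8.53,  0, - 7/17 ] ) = [ - 8.53, - 3.58,-3, - 2.66, - 1, - 7/17,0, 3.43,4]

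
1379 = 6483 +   -  5104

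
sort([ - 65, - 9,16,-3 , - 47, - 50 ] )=[ - 65,  -  50, - 47,-9,  -  3, 16 ] 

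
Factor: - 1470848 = - 2^7*11491^1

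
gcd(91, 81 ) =1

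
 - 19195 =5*( - 3839) 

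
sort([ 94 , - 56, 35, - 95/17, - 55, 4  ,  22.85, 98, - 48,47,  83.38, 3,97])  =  [  -  56, - 55, - 48, - 95/17, 3,4, 22.85, 35, 47, 83.38, 94, 97,  98 ] 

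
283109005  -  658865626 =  - 375756621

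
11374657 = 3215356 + 8159301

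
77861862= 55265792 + 22596070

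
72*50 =3600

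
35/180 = 7/36 = 0.19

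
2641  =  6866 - 4225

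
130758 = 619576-488818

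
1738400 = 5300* 328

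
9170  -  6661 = 2509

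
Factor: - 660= - 2^2*3^1*5^1*11^1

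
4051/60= 4051/60  =  67.52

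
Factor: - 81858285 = -3^2*5^1*811^1*2243^1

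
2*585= 1170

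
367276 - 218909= 148367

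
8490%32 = 10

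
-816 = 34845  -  35661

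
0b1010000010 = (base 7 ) 1605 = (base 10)642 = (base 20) 1c2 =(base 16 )282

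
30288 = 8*3786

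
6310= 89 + 6221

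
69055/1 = 69055=69055.00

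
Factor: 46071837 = 3^2*7^1* 731299^1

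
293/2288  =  293/2288 = 0.13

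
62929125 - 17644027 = 45285098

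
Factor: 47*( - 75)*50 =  - 176250=- 2^1 *3^1*5^4 *47^1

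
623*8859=5519157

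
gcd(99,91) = 1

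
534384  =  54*9896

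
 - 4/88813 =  - 4/88813 = - 0.00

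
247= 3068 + -2821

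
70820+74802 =145622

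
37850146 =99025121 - 61174975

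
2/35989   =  2/35989 = 0.00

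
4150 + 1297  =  5447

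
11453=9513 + 1940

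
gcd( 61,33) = 1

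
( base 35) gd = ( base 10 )573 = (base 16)23D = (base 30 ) J3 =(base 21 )166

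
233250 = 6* 38875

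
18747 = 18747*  1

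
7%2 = 1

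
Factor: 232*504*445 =2^6*3^2*5^1*7^1*29^1*89^1 = 52032960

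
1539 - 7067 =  - 5528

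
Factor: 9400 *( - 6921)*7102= - 462037654800=- 2^4*3^2*5^2*47^1*53^1 *67^1*769^1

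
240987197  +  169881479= 410868676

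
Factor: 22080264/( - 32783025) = -7360088/10927675  =  - 2^3*5^( - 2)*11^(  -  1)*79^(  -  1)*503^( -1 )*920011^1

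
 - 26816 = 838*( - 32 ) 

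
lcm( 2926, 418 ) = 2926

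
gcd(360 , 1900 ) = 20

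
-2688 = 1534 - 4222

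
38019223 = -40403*(-941 )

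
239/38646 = 239/38646 = 0.01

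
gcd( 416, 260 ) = 52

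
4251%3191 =1060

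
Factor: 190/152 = 2^( - 2 )*5^1 = 5/4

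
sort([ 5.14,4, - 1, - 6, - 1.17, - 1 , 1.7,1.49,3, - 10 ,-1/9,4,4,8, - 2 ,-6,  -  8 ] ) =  [ -10, - 8, - 6,-6,-2, - 1.17, - 1,-1, - 1/9,1.49, 1.7,3, 4, 4 , 4, 5.14,8] 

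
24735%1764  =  39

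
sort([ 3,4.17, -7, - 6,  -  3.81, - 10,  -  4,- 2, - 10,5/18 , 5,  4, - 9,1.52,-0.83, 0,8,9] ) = [ - 10,-10, - 9 ,  -  7, - 6, - 4, - 3.81,-2,-0.83, 0,5/18, 1.52,3, 4, 4.17 , 5,8,9]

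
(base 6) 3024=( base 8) 1230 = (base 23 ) 15k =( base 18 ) 20G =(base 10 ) 664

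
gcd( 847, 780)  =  1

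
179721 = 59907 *3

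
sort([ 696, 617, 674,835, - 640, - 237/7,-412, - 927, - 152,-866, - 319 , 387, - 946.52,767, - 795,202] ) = [ - 946.52, - 927,-866, - 795, - 640,-412,  -  319, - 152, - 237/7, 202,387,  617,674,696,767,835]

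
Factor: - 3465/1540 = - 9/4 = - 2^ ( - 2 ) *3^2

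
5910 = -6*( -985)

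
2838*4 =11352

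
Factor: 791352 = 2^3*3^2*29^1*379^1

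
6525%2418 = 1689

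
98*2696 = 264208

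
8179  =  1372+6807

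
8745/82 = 106 + 53/82  =  106.65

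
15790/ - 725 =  - 3158/145 = - 21.78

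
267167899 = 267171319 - 3420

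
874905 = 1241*705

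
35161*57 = 2004177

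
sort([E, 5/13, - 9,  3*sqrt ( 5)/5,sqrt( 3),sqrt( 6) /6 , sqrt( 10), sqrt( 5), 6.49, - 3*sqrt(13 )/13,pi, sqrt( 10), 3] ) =[-9,-3*sqrt( 13)/13, 5/13 , sqrt( 6)/6,3*sqrt(5 ) /5, sqrt(3),sqrt( 5), E, 3, pi,  sqrt ( 10),sqrt(10 ),6.49 ]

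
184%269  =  184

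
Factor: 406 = 2^1*7^1*29^1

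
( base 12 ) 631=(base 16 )385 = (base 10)901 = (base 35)PQ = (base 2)1110000101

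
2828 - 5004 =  - 2176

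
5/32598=5/32598=0.00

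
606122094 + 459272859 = 1065394953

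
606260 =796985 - 190725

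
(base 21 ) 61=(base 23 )5c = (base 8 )177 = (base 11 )106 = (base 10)127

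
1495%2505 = 1495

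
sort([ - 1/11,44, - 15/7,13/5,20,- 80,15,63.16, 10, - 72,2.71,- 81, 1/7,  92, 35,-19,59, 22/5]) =[ - 81,-80,- 72,  -  19,  -  15/7, - 1/11,1/7,  13/5,2.71,22/5,10,15,20,35 , 44 , 59,63.16, 92 ]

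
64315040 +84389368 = 148704408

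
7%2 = 1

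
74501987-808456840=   -733954853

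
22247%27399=22247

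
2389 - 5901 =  - 3512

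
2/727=2/727 = 0.00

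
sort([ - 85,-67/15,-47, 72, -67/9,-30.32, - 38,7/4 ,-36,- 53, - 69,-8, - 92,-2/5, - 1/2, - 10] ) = [ - 92,-85, - 69, - 53, - 47,-38,  -  36, - 30.32,-10,-8,-67/9, - 67/15, - 1/2,  -  2/5,  7/4, 72]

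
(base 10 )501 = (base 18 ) 19f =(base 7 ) 1314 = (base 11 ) 416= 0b111110101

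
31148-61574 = -30426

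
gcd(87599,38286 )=1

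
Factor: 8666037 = 3^2*107^1*8999^1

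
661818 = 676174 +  - 14356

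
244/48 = 61/12 = 5.08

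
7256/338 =3628/169 = 21.47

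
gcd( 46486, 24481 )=1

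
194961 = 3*64987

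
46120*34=1568080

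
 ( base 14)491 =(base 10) 911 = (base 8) 1617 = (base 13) 551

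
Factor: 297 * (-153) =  -45441 = - 3^5*11^1*17^1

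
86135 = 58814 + 27321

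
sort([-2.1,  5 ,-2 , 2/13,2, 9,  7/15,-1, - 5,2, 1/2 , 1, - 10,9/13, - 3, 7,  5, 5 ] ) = [-10, - 5, - 3, - 2.1, - 2,-1 , 2/13,7/15,1/2, 9/13,  1, 2 , 2,5,  5,5, 7 , 9] 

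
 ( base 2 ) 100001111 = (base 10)271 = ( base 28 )9J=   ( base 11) 227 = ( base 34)7X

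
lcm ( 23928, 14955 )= 119640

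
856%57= 1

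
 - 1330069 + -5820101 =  - 7150170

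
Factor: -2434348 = -2^2*  7^1*227^1 * 383^1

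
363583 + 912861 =1276444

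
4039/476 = 577/68 = 8.49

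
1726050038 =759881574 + 966168464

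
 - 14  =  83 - 97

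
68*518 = 35224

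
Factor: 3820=2^2*5^1 * 191^1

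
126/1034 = 63/517 = 0.12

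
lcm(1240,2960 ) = 91760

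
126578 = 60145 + 66433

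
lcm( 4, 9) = 36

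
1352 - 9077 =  - 7725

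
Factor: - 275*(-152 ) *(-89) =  - 3720200 = - 2^3*5^2*11^1*19^1  *  89^1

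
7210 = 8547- 1337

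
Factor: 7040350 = 2^1*5^2*139^1*1013^1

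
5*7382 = 36910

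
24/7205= 24/7205 = 0.00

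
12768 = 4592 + 8176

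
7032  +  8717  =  15749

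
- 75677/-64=75677/64= 1182.45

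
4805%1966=873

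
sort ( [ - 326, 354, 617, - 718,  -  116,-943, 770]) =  [ - 943,- 718, - 326,  -  116, 354, 617, 770]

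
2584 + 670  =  3254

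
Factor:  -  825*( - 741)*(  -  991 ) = - 3^2*5^2*11^1 * 13^1 * 19^1*991^1 = -  605823075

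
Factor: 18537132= 2^2*3^1*31^1 *49831^1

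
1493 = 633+860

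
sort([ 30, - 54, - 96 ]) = [ - 96, - 54,30]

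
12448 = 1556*8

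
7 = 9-2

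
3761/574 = 6 + 317/574 =6.55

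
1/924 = 1/924  =  0.00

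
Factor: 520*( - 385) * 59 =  -2^3*5^2*7^1 * 11^1*13^1*59^1 = -  11811800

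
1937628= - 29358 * (-66 ) 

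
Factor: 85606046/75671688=2^( - 2)*3^(-1)*23^1*1861001^1*3152987^( - 1) = 42803023/37835844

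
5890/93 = 63 + 1/3 = 63.33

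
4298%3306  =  992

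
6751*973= 6568723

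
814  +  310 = 1124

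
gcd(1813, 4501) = 7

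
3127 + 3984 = 7111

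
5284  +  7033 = 12317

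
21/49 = 3/7 = 0.43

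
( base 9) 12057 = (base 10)8071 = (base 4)1332013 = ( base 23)f5l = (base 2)1111110000111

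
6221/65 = 95 + 46/65 = 95.71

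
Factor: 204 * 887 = 180948= 2^2*3^1 * 17^1*887^1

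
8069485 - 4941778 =3127707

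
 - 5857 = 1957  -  7814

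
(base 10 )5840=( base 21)d52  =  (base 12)3468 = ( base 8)13320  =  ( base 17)1339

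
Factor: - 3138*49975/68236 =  - 2^ (  -  1)*3^1*5^2*7^(  -  1 )*523^1*1999^1*2437^( - 1 ) = - 78410775/34118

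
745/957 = 745/957 = 0.78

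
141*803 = 113223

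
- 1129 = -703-426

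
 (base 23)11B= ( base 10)563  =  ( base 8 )1063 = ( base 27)KN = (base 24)nb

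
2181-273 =1908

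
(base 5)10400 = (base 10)725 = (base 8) 1325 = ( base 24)165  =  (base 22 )1AL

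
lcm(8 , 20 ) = 40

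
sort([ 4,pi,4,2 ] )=[ 2,pi,4, 4 ]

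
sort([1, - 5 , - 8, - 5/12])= [ - 8, -5, - 5/12, 1 ] 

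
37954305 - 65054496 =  - 27100191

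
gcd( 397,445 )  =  1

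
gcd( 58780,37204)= 4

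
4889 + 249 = 5138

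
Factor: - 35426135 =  - 5^1 * 1193^1*5939^1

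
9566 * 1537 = 14702942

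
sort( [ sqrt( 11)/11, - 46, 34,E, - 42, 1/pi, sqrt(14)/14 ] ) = [ -46, - 42 , sqrt (14)/14, sqrt(11 )/11,1/pi, E,34] 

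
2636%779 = 299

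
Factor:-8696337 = -3^1*13^1*31^1 *7193^1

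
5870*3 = 17610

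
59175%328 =135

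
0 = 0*62031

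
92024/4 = 23006 = 23006.00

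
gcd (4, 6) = 2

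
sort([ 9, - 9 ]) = [ - 9, 9]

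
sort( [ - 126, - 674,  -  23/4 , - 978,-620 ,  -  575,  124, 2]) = [-978, - 674,-620,-575, - 126,-23/4,  2,124]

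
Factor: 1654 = 2^1*827^1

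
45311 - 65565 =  - 20254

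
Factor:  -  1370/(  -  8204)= 685/4102 = 2^( - 1 ) * 5^1*7^(  -  1 ) * 137^1  *293^(-1)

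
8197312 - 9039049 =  - 841737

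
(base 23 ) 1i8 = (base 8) 1667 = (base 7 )2526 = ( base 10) 951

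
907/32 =28 + 11/32 = 28.34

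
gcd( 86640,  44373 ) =3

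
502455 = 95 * 5289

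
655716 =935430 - 279714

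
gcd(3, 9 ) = 3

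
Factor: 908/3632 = 2^( - 2)=1/4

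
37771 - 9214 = 28557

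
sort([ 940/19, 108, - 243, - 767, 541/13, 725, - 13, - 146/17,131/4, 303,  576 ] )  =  [ - 767, - 243,  -  13, - 146/17 , 131/4, 541/13,940/19, 108,303,576, 725]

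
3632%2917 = 715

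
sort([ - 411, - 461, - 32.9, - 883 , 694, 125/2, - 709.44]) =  [ - 883, - 709.44, - 461, - 411, - 32.9,125/2, 694]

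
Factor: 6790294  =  2^1 * 7^1*485021^1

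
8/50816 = 1/6352 = 0.00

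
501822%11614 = 2420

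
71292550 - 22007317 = 49285233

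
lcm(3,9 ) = 9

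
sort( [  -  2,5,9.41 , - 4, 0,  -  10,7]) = [ - 10,-4 , - 2, 0,5 , 7, 9.41]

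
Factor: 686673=3^2*13^1*5869^1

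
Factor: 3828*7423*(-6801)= -193252074444= - 2^2 * 3^2 *11^1*13^1 * 29^1*571^1*2267^1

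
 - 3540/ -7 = 505 + 5/7 = 505.71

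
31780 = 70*454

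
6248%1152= 488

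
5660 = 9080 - 3420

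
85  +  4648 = 4733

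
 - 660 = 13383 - 14043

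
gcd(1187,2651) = 1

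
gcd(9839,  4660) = 1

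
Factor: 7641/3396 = 2^( - 2 )*3^2 = 9/4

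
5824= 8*728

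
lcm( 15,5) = 15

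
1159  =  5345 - 4186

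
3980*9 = 35820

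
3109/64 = 48 + 37/64 = 48.58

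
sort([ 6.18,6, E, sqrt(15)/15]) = [ sqrt(15 )/15, E, 6, 6.18] 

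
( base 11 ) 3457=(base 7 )16143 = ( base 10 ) 4539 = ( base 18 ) e03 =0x11BB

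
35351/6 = 5891+5/6 = 5891.83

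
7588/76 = 1897/19 = 99.84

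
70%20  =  10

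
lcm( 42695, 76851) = 384255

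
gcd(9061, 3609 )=1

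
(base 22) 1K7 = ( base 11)777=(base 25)1c6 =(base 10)931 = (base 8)1643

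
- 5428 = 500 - 5928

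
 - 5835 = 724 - 6559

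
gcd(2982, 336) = 42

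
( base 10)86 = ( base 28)32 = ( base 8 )126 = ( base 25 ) 3B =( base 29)2S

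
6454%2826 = 802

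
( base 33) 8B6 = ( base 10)9081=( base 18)1a09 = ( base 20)12E1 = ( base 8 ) 21571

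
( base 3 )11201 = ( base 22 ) 5h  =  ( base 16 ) 7f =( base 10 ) 127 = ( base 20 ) 67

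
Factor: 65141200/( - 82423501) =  - 2^4 * 5^2*19^( - 1)*151^( - 1) * 28729^( - 1 )*162853^1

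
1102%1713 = 1102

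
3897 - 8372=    - 4475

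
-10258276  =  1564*( - 6559)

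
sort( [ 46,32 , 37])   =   [ 32,37,46]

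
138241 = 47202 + 91039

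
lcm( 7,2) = 14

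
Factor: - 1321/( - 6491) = 1321^1*6491^( - 1 )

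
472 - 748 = -276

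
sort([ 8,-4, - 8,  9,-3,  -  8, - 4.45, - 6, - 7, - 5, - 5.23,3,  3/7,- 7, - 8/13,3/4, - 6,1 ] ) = [-8, - 8, - 7,-7 , - 6, - 6,-5.23,-5,-4.45, -4, - 3,  -  8/13,3/7 , 3/4,1, 3,8,9]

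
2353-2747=-394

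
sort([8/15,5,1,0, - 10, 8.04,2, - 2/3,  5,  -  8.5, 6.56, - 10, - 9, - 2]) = [ - 10,-10, - 9, - 8.5, - 2, - 2/3 , 0,8/15,1,2,5, 5 , 6.56, 8.04 ]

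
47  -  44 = 3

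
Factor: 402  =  2^1*3^1* 67^1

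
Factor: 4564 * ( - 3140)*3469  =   - 49714100240 = -2^4*5^1*7^1*157^1*163^1*3469^1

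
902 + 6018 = 6920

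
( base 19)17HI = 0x25ff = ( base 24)gl7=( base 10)9727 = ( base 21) 1114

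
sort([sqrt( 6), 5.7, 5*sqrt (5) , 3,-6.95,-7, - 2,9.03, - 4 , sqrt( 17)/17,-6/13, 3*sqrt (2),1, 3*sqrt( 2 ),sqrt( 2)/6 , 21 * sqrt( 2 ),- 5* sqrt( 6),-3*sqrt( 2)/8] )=[ - 5*sqrt( 6 ), - 7,  -  6.95,  -  4,-2, - 3*sqrt(2 )/8, - 6/13 , sqrt( 2) /6 , sqrt(17) /17,1,sqrt( 6),3 , 3*sqrt( 2), 3*sqrt ( 2) , 5.7,9.03 , 5*sqrt( 5 ),21*sqrt(2)]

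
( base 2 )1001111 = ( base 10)79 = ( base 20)3j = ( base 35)29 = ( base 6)211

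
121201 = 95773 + 25428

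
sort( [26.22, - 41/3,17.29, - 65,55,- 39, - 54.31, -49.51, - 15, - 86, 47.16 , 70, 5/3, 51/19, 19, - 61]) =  [ - 86,-65, - 61, - 54.31,-49.51 , - 39, - 15, - 41/3  ,  5/3,  51/19, 17.29,19,26.22,47.16, 55,70 ]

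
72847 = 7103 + 65744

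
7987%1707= 1159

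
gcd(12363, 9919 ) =13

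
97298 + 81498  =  178796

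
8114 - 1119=6995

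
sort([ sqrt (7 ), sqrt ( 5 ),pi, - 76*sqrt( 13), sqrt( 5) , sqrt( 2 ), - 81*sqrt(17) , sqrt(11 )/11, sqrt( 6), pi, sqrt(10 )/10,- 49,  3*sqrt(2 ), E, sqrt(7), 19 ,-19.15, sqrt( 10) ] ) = [ - 81  *sqrt ( 17),  -  76 * sqrt ( 13),-49, - 19.15,sqrt(11)/11, sqrt( 10 ) /10, sqrt ( 2 ), sqrt( 5 ), sqrt(5),sqrt(  6),sqrt ( 7), sqrt( 7),E, pi,pi,sqrt ( 10), 3*sqrt( 2 ), 19]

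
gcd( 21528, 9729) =207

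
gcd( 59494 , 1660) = 2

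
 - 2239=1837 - 4076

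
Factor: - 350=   -  2^1*5^2*7^1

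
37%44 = 37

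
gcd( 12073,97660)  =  1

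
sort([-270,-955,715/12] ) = [ - 955,  -  270, 715/12]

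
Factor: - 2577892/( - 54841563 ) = 2^2 *3^( - 3)*7^ (  -  1 ) * 67^1* 79^( - 1)*3673^( - 1)*9619^1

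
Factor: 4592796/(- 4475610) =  - 765466/745935=-2^1 * 3^(- 1 ) * 5^(-1) * 13^1 * 59^1*223^(-2 )*499^1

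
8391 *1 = 8391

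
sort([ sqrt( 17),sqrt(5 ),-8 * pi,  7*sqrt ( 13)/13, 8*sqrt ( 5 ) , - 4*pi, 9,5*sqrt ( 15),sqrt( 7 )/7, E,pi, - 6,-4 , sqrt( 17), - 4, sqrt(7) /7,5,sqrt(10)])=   [  -  8*pi,-4*pi,-6, - 4, -4,sqrt (7)/7, sqrt( 7)/7, 7*  sqrt( 13) /13,  sqrt( 5),E, pi, sqrt(10 ), sqrt( 17 ), sqrt(17), 5,9,  8*sqrt(5 ), 5*sqrt( 15)]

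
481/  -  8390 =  - 481/8390 = - 0.06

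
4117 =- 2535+6652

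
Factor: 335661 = 3^1*127^1 *881^1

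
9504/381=24 + 120/127 = 24.94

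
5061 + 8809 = 13870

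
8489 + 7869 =16358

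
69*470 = 32430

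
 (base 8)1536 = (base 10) 862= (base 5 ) 11422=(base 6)3554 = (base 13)514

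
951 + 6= 957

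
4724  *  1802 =8512648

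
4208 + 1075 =5283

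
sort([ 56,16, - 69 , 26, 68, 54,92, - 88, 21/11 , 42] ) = [- 88, - 69, 21/11 , 16,26,42, 54,56 , 68,92 ] 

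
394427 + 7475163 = 7869590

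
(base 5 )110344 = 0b111100001001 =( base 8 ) 7411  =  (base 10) 3849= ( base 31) 405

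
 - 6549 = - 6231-318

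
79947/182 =11421/26=439.27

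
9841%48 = 1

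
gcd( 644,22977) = 23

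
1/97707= 1/97707 = 0.00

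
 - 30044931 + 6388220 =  - 23656711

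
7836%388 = 76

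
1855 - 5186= - 3331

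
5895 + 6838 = 12733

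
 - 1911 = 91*( - 21)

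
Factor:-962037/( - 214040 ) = 2^( -3 )*3^5*5^ (  -  1)*37^1*107^1*5351^( - 1) 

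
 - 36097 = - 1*36097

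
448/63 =7  +  1/9 = 7.11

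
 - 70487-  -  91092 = 20605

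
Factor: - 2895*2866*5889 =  -2^1*3^2*5^1*13^1*151^1*193^1 * 1433^1 =-48861445230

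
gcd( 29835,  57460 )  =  1105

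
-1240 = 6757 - 7997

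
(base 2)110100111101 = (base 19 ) 977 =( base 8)6475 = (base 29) 40P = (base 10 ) 3389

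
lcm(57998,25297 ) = 2377918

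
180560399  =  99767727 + 80792672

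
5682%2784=114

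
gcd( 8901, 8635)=1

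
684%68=4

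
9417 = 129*73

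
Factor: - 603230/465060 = -2^(  -  1)*3^ ( - 1)*23^( - 1 )*179^1 = -  179/138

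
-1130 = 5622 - 6752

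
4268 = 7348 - 3080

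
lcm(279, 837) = 837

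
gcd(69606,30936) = 7734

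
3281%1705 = 1576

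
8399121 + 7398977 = 15798098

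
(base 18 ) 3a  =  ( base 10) 64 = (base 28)28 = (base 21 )31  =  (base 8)100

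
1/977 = 1/977 = 0.00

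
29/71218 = 29/71218= 0.00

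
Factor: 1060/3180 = 3^ ( - 1) =1/3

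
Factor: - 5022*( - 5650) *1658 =47044589400 = 2^3*3^4*5^2* 31^1 * 113^1 * 829^1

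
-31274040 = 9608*(-3255 ) 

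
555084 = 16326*34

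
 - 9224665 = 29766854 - 38991519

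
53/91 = 53/91 = 0.58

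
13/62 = 13/62 = 0.21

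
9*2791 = 25119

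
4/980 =1/245 =0.00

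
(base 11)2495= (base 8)6262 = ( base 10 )3250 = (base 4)302302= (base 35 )2MU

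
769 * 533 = 409877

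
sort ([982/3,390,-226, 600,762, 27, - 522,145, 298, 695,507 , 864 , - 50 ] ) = [  -  522  , - 226 ,- 50,27,145,  298, 982/3,  390,507,600,695,  762,864 ] 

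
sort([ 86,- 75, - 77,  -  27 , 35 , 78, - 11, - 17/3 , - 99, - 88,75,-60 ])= [ - 99 , - 88, - 77, - 75, - 60, - 27 , -11, - 17/3,35,75,78,86]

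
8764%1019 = 612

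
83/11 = 7 +6/11 =7.55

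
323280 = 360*898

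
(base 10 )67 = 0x43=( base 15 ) 47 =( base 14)4b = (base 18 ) 3D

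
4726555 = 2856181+1870374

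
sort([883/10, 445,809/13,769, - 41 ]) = [ - 41, 809/13,  883/10,445, 769]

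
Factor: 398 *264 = 105072 = 2^4*3^1* 11^1*199^1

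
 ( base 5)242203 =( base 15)2A38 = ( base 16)235D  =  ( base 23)H2E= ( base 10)9053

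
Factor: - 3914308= -2^2* 31^1*31567^1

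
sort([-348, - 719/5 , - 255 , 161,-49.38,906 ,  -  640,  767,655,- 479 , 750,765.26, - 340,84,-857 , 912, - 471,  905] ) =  [ - 857, - 640,-479,  -  471, - 348, - 340,-255 , - 719/5,-49.38, 84,161,  655,750,  765.26,767, 905,  906, 912]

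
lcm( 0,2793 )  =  0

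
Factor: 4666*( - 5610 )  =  -26176260 =-2^2*3^1*5^1*11^1*17^1*2333^1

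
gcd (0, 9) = 9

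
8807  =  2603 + 6204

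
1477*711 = 1050147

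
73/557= 73/557=0.13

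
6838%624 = 598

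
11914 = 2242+9672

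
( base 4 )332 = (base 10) 62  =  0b111110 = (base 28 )26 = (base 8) 76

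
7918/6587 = 7918/6587 = 1.20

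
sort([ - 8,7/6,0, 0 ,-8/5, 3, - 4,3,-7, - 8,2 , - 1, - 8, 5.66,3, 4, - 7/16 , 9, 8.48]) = [ - 8, - 8, -8,  -  7,- 4, - 8/5, - 1, - 7/16,0 , 0,7/6, 2, 3,3,3 , 4, 5.66,8.48,  9]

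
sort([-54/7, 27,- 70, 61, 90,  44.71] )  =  [ - 70, - 54/7, 27, 44.71,61, 90]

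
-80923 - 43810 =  - 124733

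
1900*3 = 5700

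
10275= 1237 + 9038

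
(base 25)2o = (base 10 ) 74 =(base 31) 2C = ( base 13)59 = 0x4a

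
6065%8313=6065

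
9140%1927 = 1432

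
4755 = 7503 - 2748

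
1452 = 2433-981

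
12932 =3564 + 9368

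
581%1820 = 581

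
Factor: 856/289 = 2^3*17^( - 2)*107^1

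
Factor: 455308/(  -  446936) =-2^( - 1)*7^1 * 101^1 * 347^ ( - 1)= - 707/694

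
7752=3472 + 4280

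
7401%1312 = 841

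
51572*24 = 1237728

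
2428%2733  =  2428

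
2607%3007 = 2607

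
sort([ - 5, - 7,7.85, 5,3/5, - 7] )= [ - 7, - 7 , - 5,3/5, 5 , 7.85] 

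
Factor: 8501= 8501^1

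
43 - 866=-823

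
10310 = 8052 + 2258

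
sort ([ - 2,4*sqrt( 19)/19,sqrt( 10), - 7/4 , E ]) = [ - 2,-7/4,4*sqrt( 19)/19,E,sqrt( 10) ] 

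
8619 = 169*51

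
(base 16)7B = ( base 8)173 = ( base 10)123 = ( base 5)443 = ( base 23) 58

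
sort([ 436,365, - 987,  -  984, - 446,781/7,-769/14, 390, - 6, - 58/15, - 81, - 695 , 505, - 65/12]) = [-987,  -  984 , - 695 , - 446, - 81 , - 769/14, -6 , - 65/12, - 58/15, 781/7, 365 , 390,436,  505]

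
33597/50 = 671  +  47/50 = 671.94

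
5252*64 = 336128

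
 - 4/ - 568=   1/142 = 0.01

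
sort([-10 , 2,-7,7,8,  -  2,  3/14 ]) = [ - 10, - 7, - 2,3/14,2 , 7,  8] 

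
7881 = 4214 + 3667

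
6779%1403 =1167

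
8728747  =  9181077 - 452330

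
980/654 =1 + 163/327 = 1.50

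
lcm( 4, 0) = 0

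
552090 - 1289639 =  - 737549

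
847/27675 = 847/27675 = 0.03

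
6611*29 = 191719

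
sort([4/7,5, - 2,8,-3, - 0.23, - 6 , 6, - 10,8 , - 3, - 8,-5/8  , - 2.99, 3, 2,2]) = [-10,-8, - 6, - 3, -3, - 2.99, - 2, - 5/8 , - 0.23, 4/7,2, 2, 3, 5, 6,8, 8]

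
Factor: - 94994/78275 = - 2^1*5^( -2)*31^(-1)*101^(-1)*47497^1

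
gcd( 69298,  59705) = 1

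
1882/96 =19 +29/48 = 19.60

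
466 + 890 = 1356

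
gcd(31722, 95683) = 1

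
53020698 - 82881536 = -29860838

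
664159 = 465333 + 198826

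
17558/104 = 8779/52 = 168.83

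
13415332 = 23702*566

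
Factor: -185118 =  - 2^1 * 3^1*30853^1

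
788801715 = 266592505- -522209210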